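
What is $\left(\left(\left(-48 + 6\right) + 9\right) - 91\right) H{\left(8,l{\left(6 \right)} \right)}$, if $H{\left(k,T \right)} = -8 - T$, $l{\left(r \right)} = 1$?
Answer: $1116$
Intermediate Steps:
$\left(\left(\left(-48 + 6\right) + 9\right) - 91\right) H{\left(8,l{\left(6 \right)} \right)} = \left(\left(\left(-48 + 6\right) + 9\right) - 91\right) \left(-8 - 1\right) = \left(\left(-42 + 9\right) - 91\right) \left(-8 - 1\right) = \left(-33 - 91\right) \left(-9\right) = \left(-124\right) \left(-9\right) = 1116$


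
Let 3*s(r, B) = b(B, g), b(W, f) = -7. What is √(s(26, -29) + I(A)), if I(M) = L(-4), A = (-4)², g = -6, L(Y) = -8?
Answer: I*√93/3 ≈ 3.2146*I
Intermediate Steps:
A = 16
s(r, B) = -7/3 (s(r, B) = (⅓)*(-7) = -7/3)
I(M) = -8
√(s(26, -29) + I(A)) = √(-7/3 - 8) = √(-31/3) = I*√93/3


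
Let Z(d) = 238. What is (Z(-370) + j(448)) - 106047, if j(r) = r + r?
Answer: -104913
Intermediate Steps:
j(r) = 2*r
(Z(-370) + j(448)) - 106047 = (238 + 2*448) - 106047 = (238 + 896) - 106047 = 1134 - 106047 = -104913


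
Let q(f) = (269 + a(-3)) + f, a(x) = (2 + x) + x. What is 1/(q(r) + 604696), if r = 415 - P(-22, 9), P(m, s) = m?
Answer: 1/605398 ≈ 1.6518e-6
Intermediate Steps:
a(x) = 2 + 2*x
r = 437 (r = 415 - 1*(-22) = 415 + 22 = 437)
q(f) = 265 + f (q(f) = (269 + (2 + 2*(-3))) + f = (269 + (2 - 6)) + f = (269 - 4) + f = 265 + f)
1/(q(r) + 604696) = 1/((265 + 437) + 604696) = 1/(702 + 604696) = 1/605398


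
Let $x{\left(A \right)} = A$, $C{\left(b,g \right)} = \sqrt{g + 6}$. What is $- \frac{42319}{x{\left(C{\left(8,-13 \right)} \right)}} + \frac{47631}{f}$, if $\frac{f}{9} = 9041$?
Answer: $\frac{15877}{27123} + \frac{42319 i \sqrt{7}}{7} \approx 0.58537 + 15995.0 i$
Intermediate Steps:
$f = 81369$ ($f = 9 \cdot 9041 = 81369$)
$C{\left(b,g \right)} = \sqrt{6 + g}$
$- \frac{42319}{x{\left(C{\left(8,-13 \right)} \right)}} + \frac{47631}{f} = - \frac{42319}{\sqrt{6 - 13}} + \frac{47631}{81369} = - \frac{42319}{\sqrt{-7}} + 47631 \cdot \frac{1}{81369} = - \frac{42319}{i \sqrt{7}} + \frac{15877}{27123} = - 42319 \left(- \frac{i \sqrt{7}}{7}\right) + \frac{15877}{27123} = \frac{42319 i \sqrt{7}}{7} + \frac{15877}{27123} = \frac{15877}{27123} + \frac{42319 i \sqrt{7}}{7}$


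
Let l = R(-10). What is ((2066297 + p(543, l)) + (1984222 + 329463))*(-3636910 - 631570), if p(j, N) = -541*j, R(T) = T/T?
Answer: -17441944077120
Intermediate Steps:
R(T) = 1
l = 1
((2066297 + p(543, l)) + (1984222 + 329463))*(-3636910 - 631570) = ((2066297 - 541*543) + (1984222 + 329463))*(-3636910 - 631570) = ((2066297 - 293763) + 2313685)*(-4268480) = (1772534 + 2313685)*(-4268480) = 4086219*(-4268480) = -17441944077120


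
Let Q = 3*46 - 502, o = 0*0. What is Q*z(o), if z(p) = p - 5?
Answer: 1820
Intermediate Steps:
o = 0
z(p) = -5 + p
Q = -364 (Q = 138 - 502 = -364)
Q*z(o) = -364*(-5 + 0) = -364*(-5) = 1820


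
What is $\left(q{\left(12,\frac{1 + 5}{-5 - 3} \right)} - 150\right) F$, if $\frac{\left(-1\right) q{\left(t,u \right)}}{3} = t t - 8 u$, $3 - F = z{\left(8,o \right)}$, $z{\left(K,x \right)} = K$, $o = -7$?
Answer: $3000$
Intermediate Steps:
$F = -5$ ($F = 3 - 8 = -5$)
$q{\left(t,u \right)} = - 3 t^{2} + 24 u$ ($q{\left(t,u \right)} = - 3 \left(t t - 8 u\right) = - 3 \left(t^{2} - 8 u\right) = - 3 t^{2} + 24 u$)
$\left(q{\left(12,\frac{1 + 5}{-5 - 3} \right)} - 150\right) F = \left(\left(- 3 \cdot 12^{2} + 24 \frac{1 + 5}{-5 - 3}\right) - 150\right) \left(-5\right) = \left(\left(\left(-3\right) 144 + 24 \frac{6}{-8}\right) - 150\right) \left(-5\right) = \left(\left(-432 + 24 \cdot 6 \left(- \frac{1}{8}\right)\right) - 150\right) \left(-5\right) = \left(\left(-432 + 24 \left(- \frac{3}{4}\right)\right) - 150\right) \left(-5\right) = \left(\left(-432 - 18\right) - 150\right) \left(-5\right) = \left(-450 - 150\right) \left(-5\right) = \left(-600\right) \left(-5\right) = 3000$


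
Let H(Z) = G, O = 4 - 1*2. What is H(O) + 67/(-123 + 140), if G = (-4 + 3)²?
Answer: 84/17 ≈ 4.9412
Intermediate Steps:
O = 2 (O = 4 - 2 = 2)
G = 1 (G = (-1)² = 1)
H(Z) = 1
H(O) + 67/(-123 + 140) = 1 + 67/(-123 + 140) = 1 + 67/17 = 84/17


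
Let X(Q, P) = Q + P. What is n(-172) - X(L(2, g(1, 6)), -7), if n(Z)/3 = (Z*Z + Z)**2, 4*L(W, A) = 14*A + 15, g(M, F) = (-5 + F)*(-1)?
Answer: 10380788955/4 ≈ 2.5952e+9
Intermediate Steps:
g(M, F) = 5 - F
L(W, A) = 15/4 + 7*A/2 (L(W, A) = (14*A + 15)/4 = (15 + 14*A)/4 = 15/4 + 7*A/2)
n(Z) = 3*(Z + Z**2)**2 (n(Z) = 3*(Z*Z + Z)**2 = 3*(Z**2 + Z)**2 = 3*(Z + Z**2)**2)
X(Q, P) = P + Q
n(-172) - X(L(2, g(1, 6)), -7) = 3*(-172)**2*(1 - 172)**2 - (-7 + (15/4 + 7*(5 - 1*6)/2)) = 3*29584*(-171)**2 - (-7 + (15/4 + 7*(5 - 6)/2)) = 3*29584*29241 - (-7 + (15/4 + (7/2)*(-1))) = 2595197232 - (-7 + (15/4 - 7/2)) = 2595197232 - (-7 + 1/4) = 2595197232 - 1*(-27/4) = 2595197232 + 27/4 = 10380788955/4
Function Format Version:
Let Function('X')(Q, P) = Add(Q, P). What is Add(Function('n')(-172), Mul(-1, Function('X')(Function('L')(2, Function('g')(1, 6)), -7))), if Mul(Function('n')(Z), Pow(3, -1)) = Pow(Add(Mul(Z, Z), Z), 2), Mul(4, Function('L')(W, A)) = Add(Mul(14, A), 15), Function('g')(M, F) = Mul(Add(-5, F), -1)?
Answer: Rational(10380788955, 4) ≈ 2.5952e+9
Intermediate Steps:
Function('g')(M, F) = Add(5, Mul(-1, F))
Function('L')(W, A) = Add(Rational(15, 4), Mul(Rational(7, 2), A)) (Function('L')(W, A) = Mul(Rational(1, 4), Add(Mul(14, A), 15)) = Mul(Rational(1, 4), Add(15, Mul(14, A))) = Add(Rational(15, 4), Mul(Rational(7, 2), A)))
Function('n')(Z) = Mul(3, Pow(Add(Z, Pow(Z, 2)), 2)) (Function('n')(Z) = Mul(3, Pow(Add(Mul(Z, Z), Z), 2)) = Mul(3, Pow(Add(Pow(Z, 2), Z), 2)) = Mul(3, Pow(Add(Z, Pow(Z, 2)), 2)))
Function('X')(Q, P) = Add(P, Q)
Add(Function('n')(-172), Mul(-1, Function('X')(Function('L')(2, Function('g')(1, 6)), -7))) = Add(Mul(3, Pow(-172, 2), Pow(Add(1, -172), 2)), Mul(-1, Add(-7, Add(Rational(15, 4), Mul(Rational(7, 2), Add(5, Mul(-1, 6))))))) = Add(Mul(3, 29584, Pow(-171, 2)), Mul(-1, Add(-7, Add(Rational(15, 4), Mul(Rational(7, 2), Add(5, -6)))))) = Add(Mul(3, 29584, 29241), Mul(-1, Add(-7, Add(Rational(15, 4), Mul(Rational(7, 2), -1))))) = Add(2595197232, Mul(-1, Add(-7, Add(Rational(15, 4), Rational(-7, 2))))) = Add(2595197232, Mul(-1, Add(-7, Rational(1, 4)))) = Add(2595197232, Mul(-1, Rational(-27, 4))) = Add(2595197232, Rational(27, 4)) = Rational(10380788955, 4)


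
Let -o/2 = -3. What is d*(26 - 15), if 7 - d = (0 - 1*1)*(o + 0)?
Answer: 143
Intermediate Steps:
o = 6 (o = -2*(-3) = 6)
d = 13 (d = 7 - (0 - 1*1)*(6 + 0) = 7 - (0 - 1)*6 = 7 - (-1)*6 = 7 - 1*(-6) = 7 + 6 = 13)
d*(26 - 15) = 13*(26 - 15) = 13*11 = 143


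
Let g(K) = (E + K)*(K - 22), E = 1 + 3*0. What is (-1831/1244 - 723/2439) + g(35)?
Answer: 471533689/1011372 ≈ 466.23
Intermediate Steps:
E = 1 (E = 1 + 0 = 1)
g(K) = (1 + K)*(-22 + K) (g(K) = (1 + K)*(K - 22) = (1 + K)*(-22 + K))
(-1831/1244 - 723/2439) + g(35) = (-1831/1244 - 723/2439) + (-22 + 35² - 21*35) = (-1831*1/1244 - 723*1/2439) + (-22 + 1225 - 735) = (-1831/1244 - 241/813) + 468 = -1788407/1011372 + 468 = 471533689/1011372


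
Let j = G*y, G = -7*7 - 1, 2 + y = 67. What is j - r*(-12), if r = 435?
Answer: 1970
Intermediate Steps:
y = 65 (y = -2 + 67 = 65)
G = -50 (G = -49 - 1 = -50)
j = -3250 (j = -50*65 = -3250)
j - r*(-12) = -3250 - 435*(-12) = -3250 - 1*(-5220) = -3250 + 5220 = 1970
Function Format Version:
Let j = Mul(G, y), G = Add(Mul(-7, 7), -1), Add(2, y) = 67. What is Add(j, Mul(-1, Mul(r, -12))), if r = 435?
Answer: 1970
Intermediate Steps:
y = 65 (y = Add(-2, 67) = 65)
G = -50 (G = Add(-49, -1) = -50)
j = -3250 (j = Mul(-50, 65) = -3250)
Add(j, Mul(-1, Mul(r, -12))) = Add(-3250, Mul(-1, Mul(435, -12))) = Add(-3250, Mul(-1, -5220)) = Add(-3250, 5220) = 1970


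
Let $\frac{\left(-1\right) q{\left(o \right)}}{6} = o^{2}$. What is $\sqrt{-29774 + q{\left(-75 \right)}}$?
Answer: $2 i \sqrt{15881} \approx 252.04 i$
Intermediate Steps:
$q{\left(o \right)} = - 6 o^{2}$
$\sqrt{-29774 + q{\left(-75 \right)}} = \sqrt{-29774 - 6 \left(-75\right)^{2}} = \sqrt{-29774 - 33750} = \sqrt{-63524} = 2 i \sqrt{15881}$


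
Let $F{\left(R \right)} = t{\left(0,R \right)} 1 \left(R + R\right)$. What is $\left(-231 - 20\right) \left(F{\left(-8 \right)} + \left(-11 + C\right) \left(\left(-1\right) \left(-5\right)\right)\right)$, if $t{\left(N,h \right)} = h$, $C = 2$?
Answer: $-20833$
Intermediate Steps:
$F{\left(R \right)} = 2 R^{2}$ ($F{\left(R \right)} = R 1 \left(R + R\right) = R 2 R = 2 R^{2}$)
$\left(-231 - 20\right) \left(F{\left(-8 \right)} + \left(-11 + C\right) \left(\left(-1\right) \left(-5\right)\right)\right) = \left(-231 - 20\right) \left(2 \left(-8\right)^{2} + \left(-11 + 2\right) \left(\left(-1\right) \left(-5\right)\right)\right) = - 251 \left(2 \cdot 64 - 45\right) = - 251 \left(128 - 45\right) = \left(-251\right) 83 = -20833$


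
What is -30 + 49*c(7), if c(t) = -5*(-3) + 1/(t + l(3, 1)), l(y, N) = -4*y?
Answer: 3476/5 ≈ 695.20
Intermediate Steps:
c(t) = 15 + 1/(-12 + t) (c(t) = -5*(-3) + 1/(t - 4*3) = 15 + 1/(t - 12) = 15 + 1/(-12 + t))
-30 + 49*c(7) = -30 + 49*((-179 + 15*7)/(-12 + 7)) = -30 + 49*((-179 + 105)/(-5)) = -30 + 49*(-⅕*(-74)) = -30 + 49*(74/5) = -30 + 3626/5 = 3476/5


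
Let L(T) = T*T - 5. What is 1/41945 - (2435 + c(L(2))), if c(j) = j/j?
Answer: -102178019/41945 ≈ -2436.0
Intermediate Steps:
L(T) = -5 + T² (L(T) = T² - 5 = -5 + T²)
c(j) = 1
1/41945 - (2435 + c(L(2))) = 1/41945 - (2435 + 1) = 1/41945 - 1*2436 = 1/41945 - 2436 = -102178019/41945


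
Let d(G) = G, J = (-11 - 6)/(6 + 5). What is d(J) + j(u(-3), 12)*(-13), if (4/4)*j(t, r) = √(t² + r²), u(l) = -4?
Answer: -17/11 - 52*√10 ≈ -165.98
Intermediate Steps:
J = -17/11 ≈ -1.5455
j(t, r) = √(r² + t²) (j(t, r) = √(t² + r²) = √(r² + t²))
d(J) + j(u(-3), 12)*(-13) = -17/11 + √(12² + (-4)²)*(-13) = -17/11 + √(144 + 16)*(-13) = -17/11 + √160*(-13) = -17/11 + (4*√10)*(-13) = -17/11 - 52*√10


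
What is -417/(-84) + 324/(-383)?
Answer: 44165/10724 ≈ 4.1183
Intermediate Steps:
-417/(-84) + 324/(-383) = -417*(-1/84) + 324*(-1/383) = 139/28 - 324/383 = 44165/10724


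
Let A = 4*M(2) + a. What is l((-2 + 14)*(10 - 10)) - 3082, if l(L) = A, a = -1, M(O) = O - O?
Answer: -3083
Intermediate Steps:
M(O) = 0
A = -1 (A = 4*0 - 1 = 0 - 1 = -1)
l(L) = -1
l((-2 + 14)*(10 - 10)) - 3082 = -1 - 3082 = -3083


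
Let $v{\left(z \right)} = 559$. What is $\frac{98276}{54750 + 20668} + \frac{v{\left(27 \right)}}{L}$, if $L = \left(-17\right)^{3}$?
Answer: $\frac{220335663}{185264317} \approx 1.1893$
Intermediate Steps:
$L = -4913$
$\frac{98276}{54750 + 20668} + \frac{v{\left(27 \right)}}{L} = \frac{98276}{54750 + 20668} + \frac{559}{-4913} = \frac{98276}{75418} + 559 \left(- \frac{1}{4913}\right) = 98276 \cdot \frac{1}{75418} - \frac{559}{4913} = \frac{49138}{37709} - \frac{559}{4913} = \frac{220335663}{185264317}$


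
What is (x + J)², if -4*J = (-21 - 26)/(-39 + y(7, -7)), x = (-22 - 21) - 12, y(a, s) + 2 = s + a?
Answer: 82210489/26896 ≈ 3056.6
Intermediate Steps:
y(a, s) = -2 + a + s (y(a, s) = -2 + (s + a) = -2 + (a + s) = -2 + a + s)
x = -55 (x = -43 - 12 = -55)
J = -47/164 (J = -(-21 - 26)/(4*(-39 + (-2 + 7 - 7))) = -(-47)/(4*(-39 - 2)) = -(-47)/(4*(-41)) = -(-47)*(-1)/(4*41) = -¼*47/41 = -47/164 ≈ -0.28659)
(x + J)² = (-55 - 47/164)² = (-9067/164)² = 82210489/26896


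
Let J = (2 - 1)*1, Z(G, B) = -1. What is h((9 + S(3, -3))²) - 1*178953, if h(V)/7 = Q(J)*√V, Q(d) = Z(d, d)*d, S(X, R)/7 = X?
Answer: -179163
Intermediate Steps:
S(X, R) = 7*X
J = 1 (J = 1*1 = 1)
Q(d) = -d
h(V) = -7*√V (h(V) = 7*((-1*1)*√V) = 7*(-√V) = -7*√V)
h((9 + S(3, -3))²) - 1*178953 = -7*√((9 + 7*3)²) - 1*178953 = -7*√((9 + 21)²) - 178953 = -7*√(30²) - 178953 = -7*√900 - 178953 = -7*30 - 178953 = -210 - 178953 = -179163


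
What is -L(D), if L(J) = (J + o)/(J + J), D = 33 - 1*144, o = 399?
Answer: 48/37 ≈ 1.2973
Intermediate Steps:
D = -111 (D = 33 - 144 = -111)
L(J) = (399 + J)/(2*J) (L(J) = (J + 399)/(J + J) = (399 + J)/((2*J)) = (399 + J)*(1/(2*J)) = (399 + J)/(2*J))
-L(D) = -(399 - 111)/(2*(-111)) = -(-1)*288/(2*111) = -1*(-48/37) = 48/37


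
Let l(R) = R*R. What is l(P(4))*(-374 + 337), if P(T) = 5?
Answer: -925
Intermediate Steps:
l(R) = R²
l(P(4))*(-374 + 337) = 5²*(-374 + 337) = 25*(-37) = -925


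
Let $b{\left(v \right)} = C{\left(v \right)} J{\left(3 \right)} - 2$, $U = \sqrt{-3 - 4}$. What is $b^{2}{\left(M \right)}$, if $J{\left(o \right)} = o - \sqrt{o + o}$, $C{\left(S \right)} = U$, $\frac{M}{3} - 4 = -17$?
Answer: $\left(2 - i \sqrt{7} \left(3 - \sqrt{6}\right)\right)^{2} \approx 1.8786 - 5.826 i$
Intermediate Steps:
$M = -39$ ($M = 12 + 3 \left(-17\right) = 12 - 51 = -39$)
$U = i \sqrt{7}$ ($U = \sqrt{-7} = i \sqrt{7} \approx 2.6458 i$)
$C{\left(S \right)} = i \sqrt{7}$
$J{\left(o \right)} = o - \sqrt{2} \sqrt{o}$ ($J{\left(o \right)} = o - \sqrt{2 o} = o - \sqrt{2} \sqrt{o}$)
$b{\left(v \right)} = -2 + i \sqrt{7} \left(3 - \sqrt{6}\right)$ ($b{\left(v \right)} = i \sqrt{7} \left(3 - \sqrt{2} \sqrt{3}\right) - 2 = i \sqrt{7} \left(3 - \sqrt{6}\right) - 2 = -2 + i \sqrt{7} \left(3 - \sqrt{6}\right)$)
$b^{2}{\left(M \right)} = \left(-2 + i \sqrt{7} \left(3 - \sqrt{6}\right)\right)^{2}$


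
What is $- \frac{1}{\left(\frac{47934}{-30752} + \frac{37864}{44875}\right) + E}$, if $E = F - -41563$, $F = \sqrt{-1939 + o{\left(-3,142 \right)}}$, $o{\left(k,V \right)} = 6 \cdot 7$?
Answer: $- \frac{19787689194912806522000}{822422481721337603857924121} + \frac{476097240004000000 i \sqrt{1897}}{822422481721337603857924121} \approx -2.406 \cdot 10^{-5} + 2.5214 \cdot 10^{-8} i$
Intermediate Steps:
$o{\left(k,V \right)} = 42$
$F = i \sqrt{1897}$ ($F = \sqrt{-1939 + 42} = \sqrt{-1897} = i \sqrt{1897} \approx 43.555 i$)
$E = 41563 + i \sqrt{1897}$ ($E = i \sqrt{1897} - -41563 = i \sqrt{1897} + 41563 = 41563 + i \sqrt{1897} \approx 41563.0 + 43.555 i$)
$- \frac{1}{\left(\frac{47934}{-30752} + \frac{37864}{44875}\right) + E} = - \frac{1}{\left(\frac{47934}{-30752} + \frac{37864}{44875}\right) + \left(41563 + i \sqrt{1897}\right)} = - \frac{1}{\left(47934 \left(- \frac{1}{30752}\right) + 37864 \cdot \frac{1}{44875}\right) + \left(41563 + i \sqrt{1897}\right)} = - \frac{1}{\left(- \frac{23967}{15376} + \frac{37864}{44875}\right) + \left(41563 + i \sqrt{1897}\right)} = - \frac{1}{- \frac{493322261}{689998000} + \left(41563 + i \sqrt{1897}\right)} = - \frac{1}{\frac{28677893551739}{689998000} + i \sqrt{1897}}$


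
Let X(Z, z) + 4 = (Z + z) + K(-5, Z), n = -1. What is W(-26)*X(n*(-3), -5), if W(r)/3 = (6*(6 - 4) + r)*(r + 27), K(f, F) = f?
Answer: 462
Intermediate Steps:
X(Z, z) = -9 + Z + z (X(Z, z) = -4 + ((Z + z) - 5) = -4 + (-5 + Z + z) = -9 + Z + z)
W(r) = 3*(12 + r)*(27 + r) (W(r) = 3*((6*(6 - 4) + r)*(r + 27)) = 3*((6*2 + r)*(27 + r)) = 3*((12 + r)*(27 + r)) = 3*(12 + r)*(27 + r))
W(-26)*X(n*(-3), -5) = (972 + 3*(-26)² + 117*(-26))*(-9 - 1*(-3) - 5) = (972 + 3*676 - 3042)*(-9 + 3 - 5) = (972 + 2028 - 3042)*(-11) = -42*(-11) = 462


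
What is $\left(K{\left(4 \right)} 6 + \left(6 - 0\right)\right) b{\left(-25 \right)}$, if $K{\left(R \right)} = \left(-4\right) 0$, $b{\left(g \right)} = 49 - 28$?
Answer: $126$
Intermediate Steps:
$b{\left(g \right)} = 21$
$K{\left(R \right)} = 0$
$\left(K{\left(4 \right)} 6 + \left(6 - 0\right)\right) b{\left(-25 \right)} = \left(0 \cdot 6 + \left(6 - 0\right)\right) 21 = \left(0 + \left(6 + 0\right)\right) 21 = \left(0 + 6\right) 21 = 6 \cdot 21 = 126$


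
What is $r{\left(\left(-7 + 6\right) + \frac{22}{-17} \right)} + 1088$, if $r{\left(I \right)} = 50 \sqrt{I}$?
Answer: $1088 + \frac{50 i \sqrt{663}}{17} \approx 1088.0 + 75.732 i$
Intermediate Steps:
$r{\left(\left(-7 + 6\right) + \frac{22}{-17} \right)} + 1088 = 50 \sqrt{\left(-7 + 6\right) + \frac{22}{-17}} + 1088 = 50 \sqrt{-1 + 22 \left(- \frac{1}{17}\right)} + 1088 = 50 \sqrt{-1 - \frac{22}{17}} + 1088 = 50 \sqrt{- \frac{39}{17}} + 1088 = 50 \frac{i \sqrt{663}}{17} + 1088 = \frac{50 i \sqrt{663}}{17} + 1088 = 1088 + \frac{50 i \sqrt{663}}{17}$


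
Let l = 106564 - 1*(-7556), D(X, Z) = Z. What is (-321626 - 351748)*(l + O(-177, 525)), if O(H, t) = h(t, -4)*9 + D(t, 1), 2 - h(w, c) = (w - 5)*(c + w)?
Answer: 1565016121734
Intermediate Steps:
l = 114120 (l = 106564 + 7556 = 114120)
h(w, c) = 2 - (-5 + w)*(c + w) (h(w, c) = 2 - (w - 5)*(c + w) = 2 - (-5 + w)*(c + w))
O(H, t) = -161 - 9*t² + 81*t (O(H, t) = (2 - t² + 5*(-4) + 5*t - 1*(-4)*t)*9 + 1 = (2 - t² - 20 + 5*t + 4*t)*9 + 1 = (-18 - t² + 9*t)*9 + 1 = (-162 - 9*t² + 81*t) + 1 = -161 - 9*t² + 81*t)
(-321626 - 351748)*(l + O(-177, 525)) = (-321626 - 351748)*(114120 + (-161 - 9*525² + 81*525)) = -673374*(114120 + (-161 - 9*275625 + 42525)) = -673374*(114120 + (-161 - 2480625 + 42525)) = -673374*(114120 - 2438261) = -673374*(-2324141) = 1565016121734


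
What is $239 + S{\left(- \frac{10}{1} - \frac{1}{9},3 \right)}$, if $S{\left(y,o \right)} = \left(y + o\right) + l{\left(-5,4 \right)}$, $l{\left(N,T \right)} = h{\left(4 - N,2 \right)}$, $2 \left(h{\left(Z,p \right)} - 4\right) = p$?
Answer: $\frac{2132}{9} \approx 236.89$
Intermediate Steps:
$h{\left(Z,p \right)} = 4 + \frac{p}{2}$
$l{\left(N,T \right)} = 5$ ($l{\left(N,T \right)} = 4 + \frac{1}{2} \cdot 2 = 4 + 1 = 5$)
$S{\left(y,o \right)} = 5 + o + y$ ($S{\left(y,o \right)} = \left(y + o\right) + 5 = \left(o + y\right) + 5 = 5 + o + y$)
$239 + S{\left(- \frac{10}{1} - \frac{1}{9},3 \right)} = 239 + \left(5 + 3 - \left(\frac{1}{9} + 10\right)\right) = 239 + \left(5 + 3 - \frac{91}{9}\right) = 239 - \frac{19}{9} = \frac{2132}{9}$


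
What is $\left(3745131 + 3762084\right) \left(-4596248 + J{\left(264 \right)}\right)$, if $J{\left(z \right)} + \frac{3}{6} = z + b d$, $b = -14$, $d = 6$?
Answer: $- \frac{69007348768455}{2} \approx -3.4504 \cdot 10^{13}$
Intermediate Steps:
$J{\left(z \right)} = - \frac{169}{2} + z$ ($J{\left(z \right)} = - \frac{1}{2} + \left(z - 84\right) = - \frac{1}{2} + \left(-84 + z\right) = - \frac{169}{2} + z$)
$\left(3745131 + 3762084\right) \left(-4596248 + J{\left(264 \right)}\right) = \left(3745131 + 3762084\right) \left(-4596248 + \left(- \frac{169}{2} + 264\right)\right) = 7507215 \left(-4596248 + \frac{359}{2}\right) = 7507215 \left(- \frac{9192137}{2}\right) = - \frac{69007348768455}{2}$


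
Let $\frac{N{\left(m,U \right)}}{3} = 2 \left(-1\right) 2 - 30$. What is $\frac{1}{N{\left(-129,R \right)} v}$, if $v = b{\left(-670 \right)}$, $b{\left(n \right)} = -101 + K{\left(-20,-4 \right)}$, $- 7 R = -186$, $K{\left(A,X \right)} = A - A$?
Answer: $\frac{1}{10302} \approx 9.7068 \cdot 10^{-5}$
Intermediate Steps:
$K{\left(A,X \right)} = 0$
$R = \frac{186}{7}$ ($R = \left(- \frac{1}{7}\right) \left(-186\right) = \frac{186}{7} \approx 26.571$)
$b{\left(n \right)} = -101$ ($b{\left(n \right)} = -101 + 0 = -101$)
$N{\left(m,U \right)} = -102$ ($N{\left(m,U \right)} = 3 \left(2 \left(-1\right) 2 - 30\right) = 3 \left(\left(-2\right) 2 - 30\right) = 3 \left(-4 - 30\right) = 3 \left(-34\right) = -102$)
$v = -101$
$\frac{1}{N{\left(-129,R \right)} v} = \frac{1}{\left(-102\right) \left(-101\right)} = \left(- \frac{1}{102}\right) \left(- \frac{1}{101}\right) = \frac{1}{10302}$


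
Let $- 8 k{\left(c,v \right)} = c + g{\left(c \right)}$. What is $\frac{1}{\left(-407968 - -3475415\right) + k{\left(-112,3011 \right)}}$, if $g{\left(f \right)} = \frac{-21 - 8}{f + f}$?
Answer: $\frac{1792}{5496890083} \approx 3.26 \cdot 10^{-7}$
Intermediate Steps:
$g{\left(f \right)} = - \frac{29}{2 f}$
$k{\left(c,v \right)} = - \frac{c}{8} + \frac{29}{16 c}$ ($k{\left(c,v \right)} = - \frac{c - \frac{29}{2 c}}{8} = - \frac{c}{8} + \frac{29}{16 c}$)
$\frac{1}{\left(-407968 - -3475415\right) + k{\left(-112,3011 \right)}} = \frac{1}{\left(-407968 - -3475415\right) + \left(\left(- \frac{1}{8}\right) \left(-112\right) + \frac{29}{16 \left(-112\right)}\right)} = \frac{1}{\left(-407968 + 3475415\right) + \left(14 + \frac{29}{16} \left(- \frac{1}{112}\right)\right)} = \frac{1}{3067447 + \left(14 - \frac{29}{1792}\right)} = \frac{1}{3067447 + \frac{25059}{1792}} = \frac{1}{\frac{5496890083}{1792}} = \frac{1792}{5496890083}$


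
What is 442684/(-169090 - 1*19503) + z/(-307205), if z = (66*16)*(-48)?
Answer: -126435336236/57936712565 ≈ -2.1823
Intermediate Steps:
z = -50688 (z = 1056*(-48) = -50688)
442684/(-169090 - 1*19503) + z/(-307205) = 442684/(-169090 - 1*19503) - 50688/(-307205) = 442684/(-169090 - 19503) - 50688*(-1/307205) = 442684/(-188593) + 50688/307205 = 442684*(-1/188593) + 50688/307205 = -442684/188593 + 50688/307205 = -126435336236/57936712565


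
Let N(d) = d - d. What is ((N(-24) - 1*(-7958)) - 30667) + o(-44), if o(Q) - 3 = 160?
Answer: -22546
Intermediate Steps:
o(Q) = 163 (o(Q) = 3 + 160 = 163)
N(d) = 0
((N(-24) - 1*(-7958)) - 30667) + o(-44) = ((0 - 1*(-7958)) - 30667) + 163 = ((0 + 7958) - 30667) + 163 = (7958 - 30667) + 163 = -22709 + 163 = -22546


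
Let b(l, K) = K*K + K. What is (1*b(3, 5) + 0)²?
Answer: 900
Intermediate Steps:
b(l, K) = K + K² (b(l, K) = K² + K = K + K²)
(1*b(3, 5) + 0)² = (1*(5*(1 + 5)) + 0)² = (1*(5*6) + 0)² = (1*30 + 0)² = (30 + 0)² = 30² = 900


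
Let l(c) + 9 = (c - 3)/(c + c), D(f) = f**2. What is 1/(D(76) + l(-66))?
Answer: 44/253771 ≈ 0.00017338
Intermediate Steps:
l(c) = -9 + (-3 + c)/(2*c) (l(c) = -9 + (c - 3)/(c + c) = -9 + (-3 + c)/((2*c)) = -9 + (-3 + c)*(1/(2*c)) = -9 + (-3 + c)/(2*c))
1/(D(76) + l(-66)) = 1/(76**2 + (1/2)*(-3 - 17*(-66))/(-66)) = 1/(5776 + (1/2)*(-1/66)*(-3 + 1122)) = 1/(5776 + (1/2)*(-1/66)*1119) = 1/(5776 - 373/44) = 1/(253771/44) = 44/253771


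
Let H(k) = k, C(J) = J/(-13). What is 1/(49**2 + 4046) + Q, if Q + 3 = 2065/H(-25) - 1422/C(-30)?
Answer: -22622518/32235 ≈ -701.80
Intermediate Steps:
C(J) = -J/13 (C(J) = J*(-1/13) = -J/13)
Q = -3509/5 (Q = -3 + (2065/(-25) - 1422/((-1/13*(-30)))) = -3 + (2065*(-1/25) - 1422/30/13) = -3 + (-413/5 - 1422*13/30) = -3 + (-413/5 - 3081/5) = -3 - 3494/5 = -3509/5 ≈ -701.80)
1/(49**2 + 4046) + Q = 1/(49**2 + 4046) - 3509/5 = 1/(2401 + 4046) - 3509/5 = 1/6447 - 3509/5 = -22622518/32235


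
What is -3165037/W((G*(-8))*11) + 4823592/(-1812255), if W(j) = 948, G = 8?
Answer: -1913475631217/572672580 ≈ -3341.3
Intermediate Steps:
-3165037/W((G*(-8))*11) + 4823592/(-1812255) = -3165037/948 + 4823592/(-1812255) = -3165037*1/948 + 4823592*(-1/1812255) = -3165037/948 - 1607864/604085 = -1913475631217/572672580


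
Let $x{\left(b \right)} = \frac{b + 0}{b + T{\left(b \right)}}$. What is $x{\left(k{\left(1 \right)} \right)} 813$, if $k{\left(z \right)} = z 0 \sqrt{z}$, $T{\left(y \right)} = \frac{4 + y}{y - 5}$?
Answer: $0$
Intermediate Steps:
$T{\left(y \right)} = \frac{4 + y}{-5 + y}$
$k{\left(z \right)} = 0$ ($k{\left(z \right)} = 0 \sqrt{z} = 0$)
$x{\left(b \right)} = \frac{b}{b + \frac{4 + b}{-5 + b}}$ ($x{\left(b \right)} = \frac{b + 0}{b + \frac{4 + b}{-5 + b}} = \frac{b}{b + \frac{4 + b}{-5 + b}}$)
$x{\left(k{\left(1 \right)} \right)} 813 = \frac{0 \left(-5 + 0\right)}{4 + 0 + 0 \left(-5 + 0\right)} 813 = 0 \frac{1}{4 + 0 + 0 \left(-5\right)} \left(-5\right) 813 = 0 \frac{1}{4 + 0 + 0} \left(-5\right) 813 = 0 \cdot \frac{1}{4} \left(-5\right) 813 = 0 \cdot 813 = 0$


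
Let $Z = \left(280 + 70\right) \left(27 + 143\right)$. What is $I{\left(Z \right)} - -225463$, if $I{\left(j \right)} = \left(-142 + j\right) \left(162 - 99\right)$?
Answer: $3965017$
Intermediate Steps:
$Z = 59500$ ($Z = 350 \cdot 170 = 59500$)
$I{\left(j \right)} = -8946 + 63 j$ ($I{\left(j \right)} = \left(-142 + j\right) 63 = -8946 + 63 j$)
$I{\left(Z \right)} - -225463 = \left(-8946 + 63 \cdot 59500\right) - -225463 = \left(-8946 + 3748500\right) + 225463 = 3739554 + 225463 = 3965017$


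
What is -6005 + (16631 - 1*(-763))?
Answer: 11389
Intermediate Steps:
-6005 + (16631 - 1*(-763)) = -6005 + (16631 + 763) = -6005 + 17394 = 11389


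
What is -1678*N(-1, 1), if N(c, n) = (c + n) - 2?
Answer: 3356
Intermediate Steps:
N(c, n) = -2 + c + n
-1678*N(-1, 1) = -1678*(-2 - 1 + 1) = -1678*(-2) = 3356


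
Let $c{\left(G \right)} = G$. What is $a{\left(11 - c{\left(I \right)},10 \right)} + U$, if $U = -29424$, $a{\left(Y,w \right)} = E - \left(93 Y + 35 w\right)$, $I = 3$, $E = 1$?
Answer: $-30517$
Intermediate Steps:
$a{\left(Y,w \right)} = 1 - 93 Y - 35 w$ ($a{\left(Y,w \right)} = 1 - \left(93 Y + 35 w\right) = 1 - \left(35 w + 93 Y\right) = 1 - 93 Y - 35 w$)
$a{\left(11 - c{\left(I \right)},10 \right)} + U = \left(1 - 93 \left(11 - 3\right) - 350\right) - 29424 = \left(1 - 744 - 350\right) - 29424 = -1093 - 29424 = -30517$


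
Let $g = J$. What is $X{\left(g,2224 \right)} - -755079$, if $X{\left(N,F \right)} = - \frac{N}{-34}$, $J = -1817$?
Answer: $\frac{25670869}{34} \approx 7.5503 \cdot 10^{5}$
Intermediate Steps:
$g = -1817$
$X{\left(N,F \right)} = \frac{N}{34}$ ($X{\left(N,F \right)} = - \frac{\left(-1\right) N}{34} = \frac{N}{34}$)
$X{\left(g,2224 \right)} - -755079 = \frac{1}{34} \left(-1817\right) - -755079 = - \frac{1817}{34} + 755079 = \frac{25670869}{34}$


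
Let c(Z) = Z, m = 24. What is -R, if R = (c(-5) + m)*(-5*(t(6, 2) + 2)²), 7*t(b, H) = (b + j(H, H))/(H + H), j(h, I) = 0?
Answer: 91295/196 ≈ 465.79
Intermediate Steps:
t(b, H) = b/(14*H) (t(b, H) = ((b + 0)/(H + H))/7 = (b/((2*H)))/7 = (b*(1/(2*H)))/7 = (b/(2*H))/7 = b/(14*H))
R = -91295/196 (R = (-5 + 24)*(-5*((1/14)*6/2 + 2)²) = 19*(-5*((1/14)*6*(½) + 2)²) = 19*(-5*(3/14 + 2)²) = 19*(-5*(31/14)²) = 19*(-5*961/196) = 19*(-4805/196) = -91295/196 ≈ -465.79)
-R = -1*(-91295/196) = 91295/196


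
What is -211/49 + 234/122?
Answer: -7138/2989 ≈ -2.3881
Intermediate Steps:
-211/49 + 234/122 = -211*1/49 + 234*(1/122) = -211/49 + 117/61 = -7138/2989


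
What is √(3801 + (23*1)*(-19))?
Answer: 58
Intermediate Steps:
√(3801 + (23*1)*(-19)) = √(3801 + 23*(-19)) = √(3801 - 437) = √3364 = 58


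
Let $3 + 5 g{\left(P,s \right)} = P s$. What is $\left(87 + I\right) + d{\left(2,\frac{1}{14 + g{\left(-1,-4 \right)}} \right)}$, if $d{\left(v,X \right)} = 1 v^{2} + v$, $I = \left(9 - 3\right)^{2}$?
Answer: $129$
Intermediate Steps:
$g{\left(P,s \right)} = - \frac{3}{5} + \frac{P s}{5}$
$I = 36$ ($I = 6^{2} = 36$)
$d{\left(v,X \right)} = v + v^{2}$ ($d{\left(v,X \right)} = v^{2} + v = v + v^{2}$)
$\left(87 + I\right) + d{\left(2,\frac{1}{14 + g{\left(-1,-4 \right)}} \right)} = \left(87 + 36\right) + 2 \left(1 + 2\right) = 123 + 2 \cdot 3 = 123 + 6 = 129$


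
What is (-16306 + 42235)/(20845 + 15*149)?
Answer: 25929/23080 ≈ 1.1234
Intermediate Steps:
(-16306 + 42235)/(20845 + 15*149) = 25929/(20845 + 2235) = 25929/23080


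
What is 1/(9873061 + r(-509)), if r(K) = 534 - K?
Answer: 1/9874104 ≈ 1.0127e-7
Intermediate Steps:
1/(9873061 + r(-509)) = 1/(9873061 + (534 - 1*(-509))) = 1/(9873061 + (534 + 509)) = 1/(9873061 + 1043) = 1/9874104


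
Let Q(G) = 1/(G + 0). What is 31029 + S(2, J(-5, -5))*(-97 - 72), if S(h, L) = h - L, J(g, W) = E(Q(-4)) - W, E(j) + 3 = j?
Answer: 123947/4 ≈ 30987.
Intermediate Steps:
Q(G) = 1/G
E(j) = -3 + j
J(g, W) = -13/4 - W (J(g, W) = (-3 + 1/(-4)) - W = (-3 - ¼) - W = -13/4 - W)
31029 + S(2, J(-5, -5))*(-97 - 72) = 31029 + (2 - (-13/4 - 1*(-5)))*(-97 - 72) = 31029 + (2 - (-13/4 + 5))*(-169) = 31029 + (2 - 1*7/4)*(-169) = 31029 + (2 - 7/4)*(-169) = 31029 + (¼)*(-169) = 31029 - 169/4 = 123947/4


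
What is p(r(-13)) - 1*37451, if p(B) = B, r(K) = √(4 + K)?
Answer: -37451 + 3*I ≈ -37451.0 + 3.0*I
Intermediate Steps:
p(r(-13)) - 1*37451 = √(4 - 13) - 1*37451 = √(-9) - 37451 = 3*I - 37451 = -37451 + 3*I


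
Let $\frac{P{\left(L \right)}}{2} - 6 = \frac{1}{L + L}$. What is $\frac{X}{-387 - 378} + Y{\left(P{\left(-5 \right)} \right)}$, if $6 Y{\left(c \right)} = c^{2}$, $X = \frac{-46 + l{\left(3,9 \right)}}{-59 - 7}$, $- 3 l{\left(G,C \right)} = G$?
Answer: $\frac{2929144}{126225} \approx 23.206$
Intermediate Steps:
$l{\left(G,C \right)} = - \frac{G}{3}$
$P{\left(L \right)} = 12 + \frac{1}{L}$ ($P{\left(L \right)} = 12 + \frac{2}{L + L} = 12 + \frac{2}{2 L} = 12 + 2 \frac{1}{2 L} = 12 + \frac{1}{L}$)
$X = \frac{47}{66}$ ($X = \frac{-46 - 1}{-59 - 7} = \frac{-46 - 1}{-66} = \left(-47\right) \left(- \frac{1}{66}\right) = \frac{47}{66} \approx 0.71212$)
$Y{\left(c \right)} = \frac{c^{2}}{6}$
$\frac{X}{-387 - 378} + Y{\left(P{\left(-5 \right)} \right)} = \frac{1}{-387 - 378} \cdot \frac{47}{66} + \frac{\left(12 + \frac{1}{-5}\right)^{2}}{6} = \frac{1}{-765} \cdot \frac{47}{66} + \frac{\left(12 - \frac{1}{5}\right)^{2}}{6} = \left(- \frac{1}{765}\right) \frac{47}{66} + \frac{\left(\frac{59}{5}\right)^{2}}{6} = - \frac{47}{50490} + \frac{1}{6} \cdot \frac{3481}{25} = - \frac{47}{50490} + \frac{3481}{150} = \frac{2929144}{126225}$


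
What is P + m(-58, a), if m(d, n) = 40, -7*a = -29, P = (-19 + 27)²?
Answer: 104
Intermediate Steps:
P = 64 (P = 8² = 64)
a = 29/7 (a = -⅐*(-29) = 29/7 ≈ 4.1429)
P + m(-58, a) = 64 + 40 = 104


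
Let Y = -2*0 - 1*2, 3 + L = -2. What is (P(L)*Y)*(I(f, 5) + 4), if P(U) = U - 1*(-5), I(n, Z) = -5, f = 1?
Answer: 0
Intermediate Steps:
L = -5 (L = -3 - 2 = -5)
P(U) = 5 + U (P(U) = U + 5 = 5 + U)
Y = -2 (Y = 0 - 2 = -2)
(P(L)*Y)*(I(f, 5) + 4) = ((5 - 5)*(-2))*(-5 + 4) = (0*(-2))*(-1) = 0*(-1) = 0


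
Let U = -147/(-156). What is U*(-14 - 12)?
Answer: -49/2 ≈ -24.500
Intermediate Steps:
U = 49/52 (U = -147*(-1/156) = 49/52 ≈ 0.94231)
U*(-14 - 12) = 49*(-14 - 12)/52 = (49/52)*(-26) = -49/2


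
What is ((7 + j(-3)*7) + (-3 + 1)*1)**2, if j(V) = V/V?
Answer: 144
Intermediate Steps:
j(V) = 1
((7 + j(-3)*7) + (-3 + 1)*1)**2 = ((7 + 1*7) + (-3 + 1)*1)**2 = ((7 + 7) - 2*1)**2 = (14 - 2)**2 = 12**2 = 144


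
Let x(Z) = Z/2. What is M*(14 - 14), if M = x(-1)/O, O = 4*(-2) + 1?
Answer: 0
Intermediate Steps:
x(Z) = Z/2 (x(Z) = Z*(1/2) = Z/2)
O = -7 (O = -8 + 1 = -7)
M = 1/14 (M = ((1/2)*(-1))/(-7) = -1/2*(-1/7) = 1/14 ≈ 0.071429)
M*(14 - 14) = (14 - 14)/14 = (1/14)*0 = 0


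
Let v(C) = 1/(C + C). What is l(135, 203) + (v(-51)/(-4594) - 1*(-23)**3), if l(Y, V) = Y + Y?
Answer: 5827828957/468588 ≈ 12437.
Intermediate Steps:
l(Y, V) = 2*Y
v(C) = 1/(2*C)
l(135, 203) + (v(-51)/(-4594) - 1*(-23)**3) = 2*135 + (((1/2)/(-51))/(-4594) - 1*(-23)**3) = 270 + (((1/2)*(-1/51))*(-1/4594) - 1*(-12167)) = 270 + (-1/102*(-1/4594) + 12167) = 270 + (1/468588 + 12167) = 270 + 5701310197/468588 = 5827828957/468588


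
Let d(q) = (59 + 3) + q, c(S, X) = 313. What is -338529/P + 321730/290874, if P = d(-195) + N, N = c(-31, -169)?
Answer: -5467298497/2908740 ≈ -1879.6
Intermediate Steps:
d(q) = 62 + q
N = 313
P = 180 (P = (62 - 195) + 313 = -133 + 313 = 180)
-338529/P + 321730/290874 = -338529/180 + 321730/290874 = -338529*1/180 + 321730*(1/290874) = -112843/60 + 160865/145437 = -5467298497/2908740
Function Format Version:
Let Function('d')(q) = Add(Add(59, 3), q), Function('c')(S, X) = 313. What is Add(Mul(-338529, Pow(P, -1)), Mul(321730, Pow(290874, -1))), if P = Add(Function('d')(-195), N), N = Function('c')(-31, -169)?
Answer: Rational(-5467298497, 2908740) ≈ -1879.6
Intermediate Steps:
Function('d')(q) = Add(62, q)
N = 313
P = 180 (P = Add(Add(62, -195), 313) = Add(-133, 313) = 180)
Add(Mul(-338529, Pow(P, -1)), Mul(321730, Pow(290874, -1))) = Add(Mul(-338529, Pow(180, -1)), Mul(321730, Pow(290874, -1))) = Add(Mul(-338529, Rational(1, 180)), Mul(321730, Rational(1, 290874))) = Add(Rational(-112843, 60), Rational(160865, 145437)) = Rational(-5467298497, 2908740)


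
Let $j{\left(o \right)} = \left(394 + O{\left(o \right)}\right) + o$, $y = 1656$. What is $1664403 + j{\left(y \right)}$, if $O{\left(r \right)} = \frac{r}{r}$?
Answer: $1666454$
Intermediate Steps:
$O{\left(r \right)} = 1$
$j{\left(o \right)} = 395 + o$ ($j{\left(o \right)} = \left(394 + 1\right) + o = 395 + o$)
$1664403 + j{\left(y \right)} = 1664403 + \left(395 + 1656\right) = 1664403 + 2051 = 1666454$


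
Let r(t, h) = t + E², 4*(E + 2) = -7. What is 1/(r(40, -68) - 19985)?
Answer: -16/318895 ≈ -5.0173e-5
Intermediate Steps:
E = -15/4 (E = -2 + (¼)*(-7) = -2 - 7/4 = -15/4 ≈ -3.7500)
r(t, h) = 225/16 + t (r(t, h) = t + (-15/4)² = t + 225/16 = 225/16 + t)
1/(r(40, -68) - 19985) = 1/((225/16 + 40) - 19985) = 1/(865/16 - 19985) = 1/(-318895/16) = -16/318895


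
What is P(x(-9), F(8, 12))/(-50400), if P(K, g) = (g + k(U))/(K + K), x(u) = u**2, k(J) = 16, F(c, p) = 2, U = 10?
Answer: -1/453600 ≈ -2.2046e-6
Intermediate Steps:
P(K, g) = (16 + g)/(2*K) (P(K, g) = (g + 16)/(K + K) = (16 + g)/((2*K)) = (16 + g)*(1/(2*K)) = (16 + g)/(2*K))
P(x(-9), F(8, 12))/(-50400) = ((16 + 2)/(2*((-9)**2)))/(-50400) = ((1/2)*18/81)*(-1/50400) = ((1/2)*(1/81)*18)*(-1/50400) = (1/9)*(-1/50400) = -1/453600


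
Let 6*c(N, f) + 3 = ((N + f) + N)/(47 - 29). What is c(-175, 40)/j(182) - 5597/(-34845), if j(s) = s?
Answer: 89131/627210 ≈ 0.14211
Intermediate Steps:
c(N, f) = -1/2 + N/54 + f/108 (c(N, f) = -1/2 + (((N + f) + N)/(47 - 29))/6 = -1/2 + ((f + 2*N)/18)/6 = -1/2 + ((f + 2*N)*(1/18))/6 = -1/2 + (N/9 + f/18)/6 = -1/2 + (N/54 + f/108) = -1/2 + N/54 + f/108)
c(-175, 40)/j(182) - 5597/(-34845) = (-1/2 + (1/54)*(-175) + (1/108)*40)/182 - 5597/(-34845) = (-1/2 - 175/54 + 10/27)*(1/182) - 5597*(-1/34845) = -91/27*1/182 + 5597/34845 = -1/54 + 5597/34845 = 89131/627210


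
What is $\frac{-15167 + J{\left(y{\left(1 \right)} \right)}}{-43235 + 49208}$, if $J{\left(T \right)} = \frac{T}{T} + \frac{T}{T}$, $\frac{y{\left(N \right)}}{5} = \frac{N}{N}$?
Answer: $- \frac{5055}{1991} \approx -2.5389$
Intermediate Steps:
$y{\left(N \right)} = 5$ ($y{\left(N \right)} = 5 \frac{N}{N} = 5 \cdot 1 = 5$)
$J{\left(T \right)} = 2$ ($J{\left(T \right)} = 1 + 1 = 2$)
$\frac{-15167 + J{\left(y{\left(1 \right)} \right)}}{-43235 + 49208} = \frac{-15167 + 2}{-43235 + 49208} = - \frac{15165}{5973} = \left(-15165\right) \frac{1}{5973} = - \frac{5055}{1991}$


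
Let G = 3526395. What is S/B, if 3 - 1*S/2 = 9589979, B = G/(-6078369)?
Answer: 38860941886096/1175465 ≈ 3.3060e+7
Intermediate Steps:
B = -1175465/2026123 (B = 3526395/(-6078369) = 3526395*(-1/6078369) = -1175465/2026123 ≈ -0.58015)
S = -19179952 (S = 6 - 2*9589979 = 6 - 19179958 = -19179952)
S/B = -19179952/(-1175465/2026123) = -19179952*(-2026123/1175465) = 38860941886096/1175465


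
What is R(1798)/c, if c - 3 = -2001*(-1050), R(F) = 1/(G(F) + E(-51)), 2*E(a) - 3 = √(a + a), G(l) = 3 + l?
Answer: 7210/27305551621731 - 2*I*√102/27305551621731 ≈ 2.6405e-10 - 7.3974e-13*I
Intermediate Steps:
E(a) = 3/2 + √2*√a/2 (E(a) = 3/2 + √(a + a)/2 = 3/2 + √(2*a)/2 = 3/2 + (√2*√a)/2 = 3/2 + √2*√a/2)
R(F) = 1/(9/2 + F + I*√102/2) (R(F) = 1/((3 + F) + (3/2 + √2*√(-51)/2)) = 1/((3 + F) + (3/2 + √2*(I*√51)/2)) = 1/((3 + F) + (3/2 + I*√102/2)) = 1/(9/2 + F + I*√102/2))
c = 2101053 (c = 3 - 2001*(-1050) = 3 + 2101050 = 2101053)
R(1798)/c = (2/(9 + 2*1798 + I*√102))/2101053 = (2/(9 + 3596 + I*√102))*(1/2101053) = (2/(3605 + I*√102))*(1/2101053) = 2/(2101053*(3605 + I*√102))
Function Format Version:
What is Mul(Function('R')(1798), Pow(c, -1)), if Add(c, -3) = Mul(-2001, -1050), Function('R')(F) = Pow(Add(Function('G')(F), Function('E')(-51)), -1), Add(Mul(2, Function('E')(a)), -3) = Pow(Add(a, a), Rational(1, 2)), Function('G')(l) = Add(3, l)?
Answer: Add(Rational(7210, 27305551621731), Mul(Rational(-2, 27305551621731), I, Pow(102, Rational(1, 2)))) ≈ Add(2.6405e-10, Mul(-7.3974e-13, I))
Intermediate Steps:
Function('E')(a) = Add(Rational(3, 2), Mul(Rational(1, 2), Pow(2, Rational(1, 2)), Pow(a, Rational(1, 2)))) (Function('E')(a) = Add(Rational(3, 2), Mul(Rational(1, 2), Pow(Add(a, a), Rational(1, 2)))) = Add(Rational(3, 2), Mul(Rational(1, 2), Pow(Mul(2, a), Rational(1, 2)))) = Add(Rational(3, 2), Mul(Rational(1, 2), Mul(Pow(2, Rational(1, 2)), Pow(a, Rational(1, 2))))) = Add(Rational(3, 2), Mul(Rational(1, 2), Pow(2, Rational(1, 2)), Pow(a, Rational(1, 2)))))
Function('R')(F) = Pow(Add(Rational(9, 2), F, Mul(Rational(1, 2), I, Pow(102, Rational(1, 2)))), -1) (Function('R')(F) = Pow(Add(Add(3, F), Add(Rational(3, 2), Mul(Rational(1, 2), Pow(2, Rational(1, 2)), Pow(-51, Rational(1, 2))))), -1) = Pow(Add(Add(3, F), Add(Rational(3, 2), Mul(Rational(1, 2), Pow(2, Rational(1, 2)), Mul(I, Pow(51, Rational(1, 2)))))), -1) = Pow(Add(Add(3, F), Add(Rational(3, 2), Mul(Rational(1, 2), I, Pow(102, Rational(1, 2))))), -1) = Pow(Add(Rational(9, 2), F, Mul(Rational(1, 2), I, Pow(102, Rational(1, 2)))), -1))
c = 2101053 (c = Add(3, Mul(-2001, -1050)) = Add(3, 2101050) = 2101053)
Mul(Function('R')(1798), Pow(c, -1)) = Mul(Mul(2, Pow(Add(9, Mul(2, 1798), Mul(I, Pow(102, Rational(1, 2)))), -1)), Pow(2101053, -1)) = Mul(Mul(2, Pow(Add(9, 3596, Mul(I, Pow(102, Rational(1, 2)))), -1)), Rational(1, 2101053)) = Mul(Mul(2, Pow(Add(3605, Mul(I, Pow(102, Rational(1, 2)))), -1)), Rational(1, 2101053)) = Mul(Rational(2, 2101053), Pow(Add(3605, Mul(I, Pow(102, Rational(1, 2)))), -1))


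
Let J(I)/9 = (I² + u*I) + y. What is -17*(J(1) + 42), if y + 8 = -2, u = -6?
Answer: 1581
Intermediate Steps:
y = -10 (y = -8 - 2 = -10)
J(I) = -90 - 54*I + 9*I² (J(I) = 9*((I² - 6*I) - 10) = 9*(-10 + I² - 6*I) = -90 - 54*I + 9*I²)
-17*(J(1) + 42) = -17*((-90 - 54*1 + 9*1²) + 42) = -17*((-90 - 54 + 9*1) + 42) = -17*((-90 - 54 + 9) + 42) = -17*(-135 + 42) = -17*(-93) = 1581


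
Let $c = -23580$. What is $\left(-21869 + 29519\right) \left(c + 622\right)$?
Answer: $-175628700$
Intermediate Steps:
$\left(-21869 + 29519\right) \left(c + 622\right) = \left(-21869 + 29519\right) \left(-23580 + 622\right) = 7650 \left(-22958\right) = -175628700$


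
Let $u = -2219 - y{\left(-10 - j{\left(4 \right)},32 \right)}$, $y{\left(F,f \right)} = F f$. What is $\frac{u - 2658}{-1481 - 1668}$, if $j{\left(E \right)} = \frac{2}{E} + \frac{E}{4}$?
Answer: $\frac{4509}{3149} \approx 1.4319$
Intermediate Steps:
$j{\left(E \right)} = \frac{2}{E} + \frac{E}{4}$ ($j{\left(E \right)} = \frac{2}{E} + E \frac{1}{4} = \frac{2}{E} + \frac{E}{4}$)
$u = -1851$ ($u = -2219 - \left(-10 - \left(\frac{2}{4} + \frac{1}{4} \cdot 4\right)\right) 32 = -2219 - \left(-10 - \left(2 \cdot \frac{1}{4} + 1\right)\right) 32 = -2219 - \left(-10 - \left(\frac{1}{2} + 1\right)\right) 32 = -2219 - \left(-10 - \frac{3}{2}\right) 32 = -2219 - \left(- \frac{23}{2}\right) 32 = -2219 - -368 = -2219 + 368 = -1851$)
$\frac{u - 2658}{-1481 - 1668} = \frac{-1851 - 2658}{-1481 - 1668} = - \frac{4509}{-3149} = \left(-4509\right) \left(- \frac{1}{3149}\right) = \frac{4509}{3149}$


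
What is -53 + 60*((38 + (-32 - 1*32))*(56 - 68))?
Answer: 18667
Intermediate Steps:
-53 + 60*((38 + (-32 - 1*32))*(56 - 68)) = -53 + 60*((38 + (-32 - 32))*(-12)) = -53 + 60*((38 - 64)*(-12)) = -53 + 60*(-26*(-12)) = -53 + 60*312 = -53 + 18720 = 18667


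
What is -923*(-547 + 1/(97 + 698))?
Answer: 401379472/795 ≈ 5.0488e+5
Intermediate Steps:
-923*(-547 + 1/(97 + 698)) = -923*(-547 + 1/795) = -923*(-434864/795) = 401379472/795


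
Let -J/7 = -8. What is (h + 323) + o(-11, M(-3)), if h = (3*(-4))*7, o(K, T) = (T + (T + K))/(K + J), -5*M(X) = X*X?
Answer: 53702/225 ≈ 238.68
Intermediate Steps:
J = 56 (J = -7*(-8) = 56)
M(X) = -X²/5 (M(X) = -X*X/5 = -X²/5)
o(K, T) = (K + 2*T)/(56 + K) (o(K, T) = (T + (T + K))/(K + 56) = (T + (K + T))/(56 + K) = (K + 2*T)/(56 + K))
h = -84 (h = -12*7 = -84)
(h + 323) + o(-11, M(-3)) = (-84 + 323) + (-11 + 2*(-⅕*(-3)²))/(56 - 11) = 239 + (-11 + 2*(-⅕*9))/45 = 239 + (-11 + 2*(-9/5))/45 = 239 + (-11 - 18/5)/45 = 239 + (1/45)*(-73/5) = 239 - 73/225 = 53702/225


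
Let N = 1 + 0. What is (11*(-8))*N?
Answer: -88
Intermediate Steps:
N = 1
(11*(-8))*N = (11*(-8))*1 = -88*1 = -88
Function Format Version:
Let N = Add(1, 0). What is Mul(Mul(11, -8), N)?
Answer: -88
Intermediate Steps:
N = 1
Mul(Mul(11, -8), N) = Mul(Mul(11, -8), 1) = Mul(-88, 1) = -88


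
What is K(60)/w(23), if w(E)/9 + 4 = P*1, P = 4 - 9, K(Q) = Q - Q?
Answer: 0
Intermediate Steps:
K(Q) = 0
P = -5
w(E) = -81 (w(E) = -36 + 9*(-5*1) = -36 + 9*(-5) = -36 - 45 = -81)
K(60)/w(23) = 0/(-81) = 0*(-1/81) = 0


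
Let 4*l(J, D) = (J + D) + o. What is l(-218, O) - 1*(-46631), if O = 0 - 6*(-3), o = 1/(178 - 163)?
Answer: 2794861/60 ≈ 46581.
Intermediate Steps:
o = 1/15 ≈ 0.066667
O = 18 (O = 0 + 18 = 18)
l(J, D) = 1/60 + D/4 + J/4 (l(J, D) = ((J + D) + 1/15)/4 = ((D + J) + 1/15)/4 = (1/15 + D + J)/4 = 1/60 + D/4 + J/4)
l(-218, O) - 1*(-46631) = (1/60 + (1/4)*18 + (1/4)*(-218)) - 1*(-46631) = (1/60 + 9/2 - 109/2) + 46631 = -2999/60 + 46631 = 2794861/60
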